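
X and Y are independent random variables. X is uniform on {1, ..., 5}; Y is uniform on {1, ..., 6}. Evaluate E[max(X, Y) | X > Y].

P(X > Y) = 1/3.
Summing max(X,Y)·P(x,y) over outcomes with X > Y gives 4/3.
E[max(X, Y) | X > Y] = (4/3) / (1/3) = 4.

4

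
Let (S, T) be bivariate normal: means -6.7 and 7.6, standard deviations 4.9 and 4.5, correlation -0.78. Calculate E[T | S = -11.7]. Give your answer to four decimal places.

The regression of T on S has slope ρ·σ_T/σ_S and passes through (μ_S, μ_T).
E[T | S=-11.7] = 7.6 + (-0.78)·(4.5/4.9)·(-11.7 − (-6.7)) = 7.6 + (-0.716327)·(-5) = 11.1816.

11.1816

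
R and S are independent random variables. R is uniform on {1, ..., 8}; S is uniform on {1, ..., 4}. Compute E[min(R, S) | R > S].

P(R > S) = 11/16.
Summing min(R,S)·P(x,y) over outcomes with R > S gives 25/16.
E[min(R, S) | R > S] = (25/16) / (11/16) = 25/11.

25/11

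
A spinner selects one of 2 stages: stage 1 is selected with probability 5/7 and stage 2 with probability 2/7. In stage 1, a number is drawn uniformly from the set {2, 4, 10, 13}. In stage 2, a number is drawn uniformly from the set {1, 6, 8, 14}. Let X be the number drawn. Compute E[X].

29/4

E[X | stage 1] = (2+4+10+13)/4 = 29/4.
E[X | stage 2] = (1+6+8+14)/4 = 29/4.
E[X] = (5/7)·(29/4) + (2/7)·(29/4) = 29/4.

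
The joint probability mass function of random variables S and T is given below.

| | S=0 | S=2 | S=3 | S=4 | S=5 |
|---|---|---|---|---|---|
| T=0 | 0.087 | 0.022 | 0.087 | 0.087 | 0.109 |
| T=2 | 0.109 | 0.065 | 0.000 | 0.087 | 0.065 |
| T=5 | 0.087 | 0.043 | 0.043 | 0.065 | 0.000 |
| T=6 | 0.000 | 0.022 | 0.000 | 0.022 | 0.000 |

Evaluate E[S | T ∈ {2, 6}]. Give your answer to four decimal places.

2.5270

P(T ∈ {2, 6}) = 0.370.
Summing S·P(S=x,T=y) over the conditioning event gives 0.935.
E[S | T ∈ {2, 6}] = (0.935) / (0.370) = 2.5270.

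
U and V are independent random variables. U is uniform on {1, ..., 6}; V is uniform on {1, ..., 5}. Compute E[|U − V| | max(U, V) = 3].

P(max(U, V) = 3) = 1/6.
Summing |U−V|·P(x,y) over outcomes with max(U, V) = 3 gives 1/5.
E[|U − V| | max(U, V) = 3] = (1/5) / (1/6) = 6/5.

6/5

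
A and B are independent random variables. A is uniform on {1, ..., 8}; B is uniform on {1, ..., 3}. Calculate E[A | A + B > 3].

104/21

P(A + B > 3) = 7/8.
Summing A·P(x,y) over outcomes with A + B > 3 gives 13/3.
E[A | A + B > 3] = (13/3) / (7/8) = 104/21.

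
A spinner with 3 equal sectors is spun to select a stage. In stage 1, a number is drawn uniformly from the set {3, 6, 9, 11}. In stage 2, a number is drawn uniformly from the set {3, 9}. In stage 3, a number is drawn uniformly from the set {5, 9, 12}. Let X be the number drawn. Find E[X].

E[X | stage 1] = (3+6+9+11)/4 = 29/4.
E[X | stage 2] = (3+9)/2 = 6.
E[X | stage 3] = (5+9+12)/3 = 26/3.
By the law of total expectation,
E[X] = (1/3)·(29/4) + (1/3)·(6) + (1/3)·(26/3) = 263/36.

263/36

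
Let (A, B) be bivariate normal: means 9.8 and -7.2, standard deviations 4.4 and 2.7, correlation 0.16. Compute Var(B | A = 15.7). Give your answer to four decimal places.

The conditional variance in a bivariate normal is σ_B²(1 − ρ²), independent of x.
Var(B | A=15.7) = (2.7)²·(1 − (0.16)²) = 7.29·0.9744 = 7.1034.

7.1034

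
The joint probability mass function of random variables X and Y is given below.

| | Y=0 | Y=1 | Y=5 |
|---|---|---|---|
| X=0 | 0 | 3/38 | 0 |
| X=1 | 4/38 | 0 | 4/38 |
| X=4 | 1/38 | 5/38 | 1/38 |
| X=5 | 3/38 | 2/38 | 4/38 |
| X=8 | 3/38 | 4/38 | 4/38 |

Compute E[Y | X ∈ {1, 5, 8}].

33/14

P(X ∈ {1, 5, 8}) = 14/19.
Σ Y·P over the event = 0·(4/38) + 5·(4/38) + 0·(3/38) + 1·(2/38) + 5·(4/38) + 0·(3/38) + 1·(4/38) + 5·(4/38) = 33/19.
E[Y | X ∈ {1, 5, 8}] = (33/19) / (14/19) = 33/14.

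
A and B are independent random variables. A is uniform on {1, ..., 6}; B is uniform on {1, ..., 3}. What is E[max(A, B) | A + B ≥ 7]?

16/3

Outcomes with A + B ≥ 7: (4,3), (5,2), (5,3), (6,1), (6,2), (6,3), each with probability 1/18.
E[max(A, B) | A + B ≥ 7] = (4 + 5 + 5 + 6 + 6 + 6) / 6 = 16/3.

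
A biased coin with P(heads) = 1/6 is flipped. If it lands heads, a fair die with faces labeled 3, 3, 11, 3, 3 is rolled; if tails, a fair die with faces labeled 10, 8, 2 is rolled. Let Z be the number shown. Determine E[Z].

569/90

E[Z | heads] = (3+3+11+3+3)/5 = 23/5.
E[Z | tails] = (10+8+2)/3 = 20/3.
E[Z] = (1/6)·(23/5) + (5/6)·(20/3) = 569/90.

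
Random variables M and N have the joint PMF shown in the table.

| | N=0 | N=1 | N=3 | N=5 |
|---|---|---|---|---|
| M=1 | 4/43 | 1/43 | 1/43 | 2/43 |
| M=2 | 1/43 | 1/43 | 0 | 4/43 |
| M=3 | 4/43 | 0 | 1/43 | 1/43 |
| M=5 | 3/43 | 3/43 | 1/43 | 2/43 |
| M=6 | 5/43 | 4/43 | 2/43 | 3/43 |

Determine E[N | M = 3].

P(M = 3) = 6/43.
Σ N·P over the event = 0·(4/43) + 3·(1/43) + 5·(1/43) = 8/43.
E[N | M = 3] = (8/43) / (6/43) = 4/3.

4/3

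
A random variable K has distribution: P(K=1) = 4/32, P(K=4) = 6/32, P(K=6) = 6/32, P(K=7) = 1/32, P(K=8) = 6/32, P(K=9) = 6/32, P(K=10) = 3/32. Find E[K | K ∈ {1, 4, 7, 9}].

89/17

P(K ∈ {1, 4, 7, 9}) = 17/32.
Σ over the event: 1·1/8 + 4·3/16 + 7·1/32 + 9·3/16 = 89/32.
E[K | K ∈ {1, 4, 7, 9}] = (89/32) / (17/32) = 89/17.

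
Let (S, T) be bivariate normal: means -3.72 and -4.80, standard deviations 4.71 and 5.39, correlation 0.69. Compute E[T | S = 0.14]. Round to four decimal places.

E[T | S=x] = μ_T + ρ(σ_T/σ_S)(x − μ_S) for jointly normal variables.
E[T | S=0.14] = -4.80 + (0.69)·(5.39/4.71)·(0.14 − (-3.72)) = -4.80 + (0.78962)·(3.86) = -1.7521.

-1.7521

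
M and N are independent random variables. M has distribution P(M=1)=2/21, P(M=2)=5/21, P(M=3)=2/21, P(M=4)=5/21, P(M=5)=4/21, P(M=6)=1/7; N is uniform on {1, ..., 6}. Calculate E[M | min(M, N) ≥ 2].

P(min(M, N) ≥ 2) = 95/126.
Summing M·P(x,y) over outcomes with min(M, N) ≥ 2 gives 185/63.
E[M | min(M, N) ≥ 2] = (185/63) / (95/126) = 74/19.

74/19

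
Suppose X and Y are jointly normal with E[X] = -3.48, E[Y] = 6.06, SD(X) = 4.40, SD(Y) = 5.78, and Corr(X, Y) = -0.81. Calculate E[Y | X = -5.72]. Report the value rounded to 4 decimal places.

E[Y | X=x] = μ_Y + ρ(σ_Y/σ_X)(x − μ_X) for jointly normal variables.
E[Y | X=-5.72] = 6.06 + (-0.81)·(5.78/4.40)·(-5.72 − (-3.48)) = 6.06 + (-1.06405)·(-2.24) = 8.4435.

8.4435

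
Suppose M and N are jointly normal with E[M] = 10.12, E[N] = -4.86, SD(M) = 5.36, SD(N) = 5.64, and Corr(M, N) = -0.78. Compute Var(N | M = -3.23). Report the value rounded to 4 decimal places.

12.4566

Var(N | M=x) = (1 − ρ²)·σ_N².
Var(N | M=-3.23) = (5.64)²·(1 − (-0.78)²) = 31.8096·0.3916 = 12.4566.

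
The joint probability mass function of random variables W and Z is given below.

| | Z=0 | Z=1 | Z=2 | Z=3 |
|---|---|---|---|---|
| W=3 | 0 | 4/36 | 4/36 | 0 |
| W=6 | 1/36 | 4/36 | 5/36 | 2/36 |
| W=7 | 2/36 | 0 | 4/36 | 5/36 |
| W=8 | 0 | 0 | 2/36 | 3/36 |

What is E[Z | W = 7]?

P(W = 7) = 11/36.
Summing Z·P(W=x,Z=y) over the conditioning event gives 23/36.
E[Z | W = 7] = (23/36) / (11/36) = 23/11.

23/11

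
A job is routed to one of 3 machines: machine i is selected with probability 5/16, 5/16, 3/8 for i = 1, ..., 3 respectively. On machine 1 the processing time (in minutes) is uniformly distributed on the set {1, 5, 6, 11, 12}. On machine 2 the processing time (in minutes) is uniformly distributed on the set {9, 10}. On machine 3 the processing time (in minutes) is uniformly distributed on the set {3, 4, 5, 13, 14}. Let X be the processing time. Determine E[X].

E[X | machine 1] = (1+5+6+11+12)/5 = 7.
E[X | machine 2] = (9+10)/2 = 19/2.
E[X | machine 3] = (3+4+5+13+14)/5 = 39/5.
By the law of total expectation,
E[X] = (5/16)·(7) + (5/16)·(19/2) + (3/8)·(39/5) = 1293/160.

1293/160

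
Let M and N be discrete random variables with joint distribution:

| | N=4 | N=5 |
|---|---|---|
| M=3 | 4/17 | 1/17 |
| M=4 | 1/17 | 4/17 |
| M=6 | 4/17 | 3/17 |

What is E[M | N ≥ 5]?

37/8

P(N ≥ 5) = 8/17.
Summing M·P(M=x,N=y) over the conditioning event gives 37/17.
E[M | N ≥ 5] = (37/17) / (8/17) = 37/8.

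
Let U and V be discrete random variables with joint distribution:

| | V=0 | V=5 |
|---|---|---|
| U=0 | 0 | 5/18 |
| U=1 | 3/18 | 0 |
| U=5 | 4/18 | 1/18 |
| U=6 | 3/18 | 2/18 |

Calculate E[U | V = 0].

41/10

P(V = 0) = 5/9.
Σ U·P over the event = 1·(3/18) + 5·(4/18) + 6·(3/18) = 41/18.
E[U | V = 0] = (41/18) / (5/9) = 41/10.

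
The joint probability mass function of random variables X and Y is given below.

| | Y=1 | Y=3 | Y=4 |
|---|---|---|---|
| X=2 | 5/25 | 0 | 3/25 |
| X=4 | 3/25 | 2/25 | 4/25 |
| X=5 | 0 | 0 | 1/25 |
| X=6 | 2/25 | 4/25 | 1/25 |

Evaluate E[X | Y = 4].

P(Y = 4) = 9/25.
Σ X·P over the event = 2·(3/25) + 4·(4/25) + 5·(1/25) + 6·(1/25) = 33/25.
E[X | Y = 4] = (33/25) / (9/25) = 11/3.

11/3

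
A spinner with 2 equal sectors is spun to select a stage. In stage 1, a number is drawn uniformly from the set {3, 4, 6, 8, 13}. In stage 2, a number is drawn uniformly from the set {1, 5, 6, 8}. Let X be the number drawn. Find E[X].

E[X | stage 1] = (3+4+6+8+13)/5 = 34/5.
E[X | stage 2] = (1+5+6+8)/4 = 5.
E[X] = (1/2)·(34/5) + (1/2)·(5) = 59/10.

59/10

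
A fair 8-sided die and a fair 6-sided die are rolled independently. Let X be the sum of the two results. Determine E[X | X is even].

P(X is even) = 1/2.
Σ over the event: 2·1/48 + 4·1/16 + 6·5/48 + 8·1/8 + 10·5/48 + 12·1/16 + 14·1/48 = 4.
E[X | X is even] = (4) / (1/2) = 8.

8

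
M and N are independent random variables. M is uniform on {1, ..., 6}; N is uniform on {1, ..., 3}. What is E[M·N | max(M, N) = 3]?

27/5

Outcomes with max(M, N) = 3: (1,3), (2,3), (3,1), (3,2), (3,3), each with probability 1/18.
E[M·N | max(M, N) = 3] = (3 + 6 + 3 + 6 + 9) / 5 = 27/5.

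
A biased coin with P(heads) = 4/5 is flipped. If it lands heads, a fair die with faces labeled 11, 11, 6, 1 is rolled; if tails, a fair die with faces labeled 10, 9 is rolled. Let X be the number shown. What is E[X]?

77/10

E[X | heads] = (11+11+6+1)/4 = 29/4.
E[X | tails] = (10+9)/2 = 19/2.
E[X] = (4/5)·(29/4) + (1/5)·(19/2) = 77/10.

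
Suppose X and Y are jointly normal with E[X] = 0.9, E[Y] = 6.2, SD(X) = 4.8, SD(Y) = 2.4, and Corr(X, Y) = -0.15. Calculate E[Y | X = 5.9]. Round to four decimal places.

5.8250

E[Y | X=x] = μ_Y + ρ(σ_Y/σ_X)(x − μ_X) for jointly normal variables.
E[Y | X=5.9] = 6.2 + (-0.15)·(2.4/4.8)·(5.9 − (0.9)) = 6.2 + (-0.075)·(5) = 5.8250.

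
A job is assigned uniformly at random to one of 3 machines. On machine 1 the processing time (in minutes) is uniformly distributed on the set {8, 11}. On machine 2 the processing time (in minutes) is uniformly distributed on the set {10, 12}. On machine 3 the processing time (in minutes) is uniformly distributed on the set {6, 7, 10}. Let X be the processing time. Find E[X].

169/18

E[X | machine 1] = (8+11)/2 = 19/2.
E[X | machine 2] = (10+12)/2 = 11.
E[X | machine 3] = (6+7+10)/3 = 23/3.
E[X] = (1/3)·(19/2) + (1/3)·(11) + (1/3)·(23/3) = 169/18.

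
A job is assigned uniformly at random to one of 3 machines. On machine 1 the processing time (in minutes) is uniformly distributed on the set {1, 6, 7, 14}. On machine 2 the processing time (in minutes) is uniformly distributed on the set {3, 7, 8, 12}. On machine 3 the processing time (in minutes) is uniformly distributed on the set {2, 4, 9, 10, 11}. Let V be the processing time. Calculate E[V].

E[V | machine 1] = (1+6+7+14)/4 = 7.
E[V | machine 2] = (3+7+8+12)/4 = 15/2.
E[V | machine 3] = (2+4+9+10+11)/5 = 36/5.
By the law of total expectation,
E[V] = (1/3)·(7) + (1/3)·(15/2) + (1/3)·(36/5) = 217/30.

217/30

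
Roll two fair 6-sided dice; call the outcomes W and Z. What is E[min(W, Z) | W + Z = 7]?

2

Outcomes with W + Z = 7: (1,6), (2,5), (3,4), (4,3), (5,2), (6,1), each with probability 1/36.
E[min(W, Z) | W + Z = 7] = (1 + 2 + 3 + 3 + 2 + 1) / 6 = 2.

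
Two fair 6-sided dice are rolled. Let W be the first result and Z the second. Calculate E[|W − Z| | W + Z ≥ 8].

26/15

P(W + Z ≥ 8) = 5/12.
Summing |W−Z|·P(x,y) over outcomes with W + Z ≥ 8 gives 13/18.
E[|W − Z| | W + Z ≥ 8] = (13/18) / (5/12) = 26/15.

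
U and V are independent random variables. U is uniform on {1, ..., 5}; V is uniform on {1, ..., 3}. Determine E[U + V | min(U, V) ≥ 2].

6

Outcomes with min(U, V) ≥ 2: (2,2), (2,3), (3,2), (3,3), (4,2), (4,3), (5,2), (5,3), each with probability 1/15.
E[U + V | min(U, V) ≥ 2] = (4 + 5 + 5 + 6 + 6 + 7 + 7 + 8) / 8 = 6.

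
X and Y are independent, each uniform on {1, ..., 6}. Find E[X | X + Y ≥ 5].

58/15

P(X + Y ≥ 5) = 5/6.
Summing X·P(x,y) over outcomes with X + Y ≥ 5 gives 29/9.
E[X | X + Y ≥ 5] = (29/9) / (5/6) = 58/15.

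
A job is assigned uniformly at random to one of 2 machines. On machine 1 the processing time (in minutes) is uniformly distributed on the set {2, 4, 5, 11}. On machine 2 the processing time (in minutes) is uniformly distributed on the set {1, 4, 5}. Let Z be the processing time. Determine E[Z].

E[Z | machine 1] = (2+4+5+11)/4 = 11/2.
E[Z | machine 2] = (1+4+5)/3 = 10/3.
E[Z] = (1/2)·(11/2) + (1/2)·(10/3) = 53/12.

53/12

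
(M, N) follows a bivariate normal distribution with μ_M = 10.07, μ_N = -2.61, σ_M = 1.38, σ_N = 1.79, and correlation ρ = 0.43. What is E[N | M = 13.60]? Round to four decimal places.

For a bivariate normal, E[N | M=x] = μ_N + ρ·(σ_N/σ_M)·(x − μ_M).
E[N | M=13.60] = -2.61 + (0.43)·(1.79/1.38)·(13.60 − (10.07)) = -2.61 + (0.55775)·(3.53) = -0.6411.

-0.6411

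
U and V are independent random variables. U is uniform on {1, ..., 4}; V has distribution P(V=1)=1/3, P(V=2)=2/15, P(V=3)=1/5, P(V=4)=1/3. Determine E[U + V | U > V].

103/22

P(U > V) = 11/30.
Summing (U+V)·P(x,y) over outcomes with U > V gives 103/60.
E[U + V | U > V] = (103/60) / (11/30) = 103/22.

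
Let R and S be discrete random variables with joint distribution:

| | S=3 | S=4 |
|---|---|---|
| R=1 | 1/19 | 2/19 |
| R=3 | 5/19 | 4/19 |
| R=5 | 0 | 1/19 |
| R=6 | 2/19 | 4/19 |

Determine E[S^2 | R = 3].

P(R = 3) = 9/19.
Σ S^2·P over the event = 9·(5/19) + 16·(4/19) = 109/19.
E[S^2 | R = 3] = (109/19) / (9/19) = 109/9.

109/9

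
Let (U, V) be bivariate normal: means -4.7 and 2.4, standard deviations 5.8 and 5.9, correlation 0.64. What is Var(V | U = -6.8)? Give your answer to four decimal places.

20.5518

The conditional variance in a bivariate normal is σ_V²(1 − ρ²), independent of x.
Var(V | U=-6.8) = (5.9)²·(1 − (0.64)²) = 34.81·0.5904 = 20.5518.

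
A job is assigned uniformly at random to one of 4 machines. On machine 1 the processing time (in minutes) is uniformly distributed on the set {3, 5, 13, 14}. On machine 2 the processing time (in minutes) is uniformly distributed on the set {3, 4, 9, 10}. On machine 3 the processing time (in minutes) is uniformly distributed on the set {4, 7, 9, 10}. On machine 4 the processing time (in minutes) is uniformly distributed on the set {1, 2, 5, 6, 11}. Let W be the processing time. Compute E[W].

E[W | machine 1] = (3+5+13+14)/4 = 35/4.
E[W | machine 2] = (3+4+9+10)/4 = 13/2.
E[W | machine 3] = (4+7+9+10)/4 = 15/2.
E[W | machine 4] = (1+2+5+6+11)/5 = 5.
E[W] = (1/4)·(35/4) + (1/4)·(13/2) + (1/4)·(15/2) + (1/4)·(5) = 111/16.

111/16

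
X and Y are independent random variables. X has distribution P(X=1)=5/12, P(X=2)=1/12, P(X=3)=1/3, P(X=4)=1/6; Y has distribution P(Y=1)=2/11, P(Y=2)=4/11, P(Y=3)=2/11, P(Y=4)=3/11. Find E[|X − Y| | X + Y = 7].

P(X + Y = 7) = 4/33.
Summing |X−Y|·P(x,y) over outcomes with X + Y = 7 gives 4/33.
E[|X − Y| | X + Y = 7] = (4/33) / (4/33) = 1.

1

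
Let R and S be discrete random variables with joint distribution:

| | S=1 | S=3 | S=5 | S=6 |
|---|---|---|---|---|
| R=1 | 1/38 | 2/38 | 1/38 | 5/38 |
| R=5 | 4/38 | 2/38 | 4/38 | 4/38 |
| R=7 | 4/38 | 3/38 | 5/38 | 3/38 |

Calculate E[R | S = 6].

P(S = 6) = 6/19.
Σ R·P over the event = 1·(5/38) + 5·(4/38) + 7·(3/38) = 23/19.
E[R | S = 6] = (23/19) / (6/19) = 23/6.

23/6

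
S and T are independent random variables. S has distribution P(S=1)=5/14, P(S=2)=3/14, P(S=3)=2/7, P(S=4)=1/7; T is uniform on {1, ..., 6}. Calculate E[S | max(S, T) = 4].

11/4

P(max(S, T) = 4) = 5/21.
Summing S·P(x,y) over outcomes with max(S, T) = 4 gives 55/84.
E[S | max(S, T) = 4] = (55/84) / (5/21) = 11/4.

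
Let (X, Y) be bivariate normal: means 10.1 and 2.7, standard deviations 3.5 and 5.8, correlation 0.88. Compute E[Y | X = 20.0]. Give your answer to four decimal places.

The regression of Y on X has slope ρ·σ_Y/σ_X and passes through (μ_X, μ_Y).
E[Y | X=20.0] = 2.7 + (0.88)·(5.8/3.5)·(20.0 − (10.1)) = 2.7 + (1.458286)·(9.9) = 17.1370.

17.1370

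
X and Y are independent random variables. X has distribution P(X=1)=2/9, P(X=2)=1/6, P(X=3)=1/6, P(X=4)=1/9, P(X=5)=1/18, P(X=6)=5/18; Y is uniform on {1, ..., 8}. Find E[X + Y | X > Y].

327/44

P(X > Y) = 11/36.
Summing (X+Y)·P(x,y) over outcomes with X > Y gives 109/48.
E[X + Y | X > Y] = (109/48) / (11/36) = 327/44.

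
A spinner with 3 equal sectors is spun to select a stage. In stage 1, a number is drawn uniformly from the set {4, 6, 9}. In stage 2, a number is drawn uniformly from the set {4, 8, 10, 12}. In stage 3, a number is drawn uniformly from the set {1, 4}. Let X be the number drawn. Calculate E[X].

E[X | stage 1] = (4+6+9)/3 = 19/3.
E[X | stage 2] = (4+8+10+12)/4 = 17/2.
E[X | stage 3] = (1+4)/2 = 5/2.
E[X] = (1/3)·(19/3) + (1/3)·(17/2) + (1/3)·(5/2) = 52/9.

52/9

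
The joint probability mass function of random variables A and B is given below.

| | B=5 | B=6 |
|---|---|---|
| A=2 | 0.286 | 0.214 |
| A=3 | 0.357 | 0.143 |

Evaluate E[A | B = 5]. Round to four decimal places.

P(B = 5) = 0.643.
Σ A·P over the event = 2·(0.286) + 3·(0.357) = 1.643.
E[A | B = 5] = (1.643) / (0.643) = 2.5552.

2.5552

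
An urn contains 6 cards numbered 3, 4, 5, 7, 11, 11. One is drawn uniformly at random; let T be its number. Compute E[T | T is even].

4

P(T is even) = 1/6.
Σ over the event: 4·1/6 = 2/3.
E[T | T is even] = (2/3) / (1/6) = 4.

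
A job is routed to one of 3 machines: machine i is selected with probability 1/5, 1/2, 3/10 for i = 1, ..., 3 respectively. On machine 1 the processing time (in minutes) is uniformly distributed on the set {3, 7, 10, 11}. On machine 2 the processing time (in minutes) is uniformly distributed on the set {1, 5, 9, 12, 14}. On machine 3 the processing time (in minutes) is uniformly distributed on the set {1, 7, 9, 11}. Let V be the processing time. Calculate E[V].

31/4

E[V | machine 1] = (3+7+10+11)/4 = 31/4.
E[V | machine 2] = (1+5+9+12+14)/5 = 41/5.
E[V | machine 3] = (1+7+9+11)/4 = 7.
By the law of total expectation,
E[V] = (1/5)·(31/4) + (1/2)·(41/5) + (3/10)·(7) = 31/4.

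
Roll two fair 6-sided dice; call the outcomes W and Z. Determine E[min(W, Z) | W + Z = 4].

4/3

Outcomes with W + Z = 4: (1,3), (2,2), (3,1), each with probability 1/36.
E[min(W, Z) | W + Z = 4] = (1 + 2 + 1) / 3 = 4/3.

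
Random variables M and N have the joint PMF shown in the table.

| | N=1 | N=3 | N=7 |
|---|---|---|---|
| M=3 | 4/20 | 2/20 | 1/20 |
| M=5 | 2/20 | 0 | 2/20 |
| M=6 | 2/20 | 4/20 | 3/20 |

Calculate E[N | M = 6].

35/9

P(M = 6) = 9/20.
Σ N·P over the event = 1·(2/20) + 3·(4/20) + 7·(3/20) = 7/4.
E[N | M = 6] = (7/4) / (9/20) = 35/9.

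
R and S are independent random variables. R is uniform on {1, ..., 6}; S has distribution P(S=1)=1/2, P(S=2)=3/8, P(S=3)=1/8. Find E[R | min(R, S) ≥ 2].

4

P(min(R, S) ≥ 2) = 5/12.
Summing R·P(x,y) over outcomes with min(R, S) ≥ 2 gives 5/3.
E[R | min(R, S) ≥ 2] = (5/3) / (5/12) = 4.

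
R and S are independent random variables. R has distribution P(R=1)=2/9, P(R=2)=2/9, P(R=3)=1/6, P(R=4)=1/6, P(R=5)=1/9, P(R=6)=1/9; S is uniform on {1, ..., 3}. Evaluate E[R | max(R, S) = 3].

39/17

P(max(R, S) = 3) = 17/54.
Summing R·P(x,y) over outcomes with max(R, S) = 3 gives 13/18.
E[R | max(R, S) = 3] = (13/18) / (17/54) = 39/17.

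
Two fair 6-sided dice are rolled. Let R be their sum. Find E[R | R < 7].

14/3

P(R < 7) = 5/12.
Σ over the event: 2·1/36 + 3·1/18 + 4·1/12 + 5·1/9 + 6·5/36 = 35/18.
E[R | R < 7] = (35/18) / (5/12) = 14/3.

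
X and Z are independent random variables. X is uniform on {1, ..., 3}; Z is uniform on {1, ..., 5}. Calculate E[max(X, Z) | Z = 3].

3

Outcomes with Z = 3: (1,3), (2,3), (3,3), each with probability 1/15.
E[max(X, Z) | Z = 3] = (3 + 3 + 3) / 3 = 3.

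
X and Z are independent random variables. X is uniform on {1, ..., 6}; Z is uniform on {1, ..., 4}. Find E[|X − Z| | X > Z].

P(X > Z) = 7/12.
Summing |X−Z|·P(x,y) over outcomes with X > Z gives 17/12.
E[|X − Z| | X > Z] = (17/12) / (7/12) = 17/7.

17/7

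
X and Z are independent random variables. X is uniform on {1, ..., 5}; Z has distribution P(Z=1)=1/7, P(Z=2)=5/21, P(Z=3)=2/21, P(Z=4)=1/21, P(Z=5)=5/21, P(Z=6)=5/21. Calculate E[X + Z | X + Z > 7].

358/39

P(X + Z > 7) = 13/35.
Summing (X+Z)·P(x,y) over outcomes with X + Z > 7 gives 358/105.
E[X + Z | X + Z > 7] = (358/105) / (13/35) = 358/39.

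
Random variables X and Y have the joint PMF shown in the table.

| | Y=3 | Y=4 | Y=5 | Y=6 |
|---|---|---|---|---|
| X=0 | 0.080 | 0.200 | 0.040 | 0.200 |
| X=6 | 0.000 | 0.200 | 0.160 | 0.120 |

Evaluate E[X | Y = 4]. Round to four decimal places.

P(Y = 4) = 0.400.
Σ X·P over the event = 0·(0.200) + 6·(0.200) = 1.200.
E[X | Y = 4] = (1.200) / (0.400) = 3.0000.

3.0000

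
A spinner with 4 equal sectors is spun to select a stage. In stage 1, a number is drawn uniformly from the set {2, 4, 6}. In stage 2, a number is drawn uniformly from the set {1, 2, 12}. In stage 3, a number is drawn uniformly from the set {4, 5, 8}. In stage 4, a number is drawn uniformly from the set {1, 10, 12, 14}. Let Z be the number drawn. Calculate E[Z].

287/48

E[Z | stage 1] = (2+4+6)/3 = 4.
E[Z | stage 2] = (1+2+12)/3 = 5.
E[Z | stage 3] = (4+5+8)/3 = 17/3.
E[Z | stage 4] = (1+10+12+14)/4 = 37/4.
By the law of total expectation,
E[Z] = (1/4)·(4) + (1/4)·(5) + (1/4)·(17/3) + (1/4)·(37/4) = 287/48.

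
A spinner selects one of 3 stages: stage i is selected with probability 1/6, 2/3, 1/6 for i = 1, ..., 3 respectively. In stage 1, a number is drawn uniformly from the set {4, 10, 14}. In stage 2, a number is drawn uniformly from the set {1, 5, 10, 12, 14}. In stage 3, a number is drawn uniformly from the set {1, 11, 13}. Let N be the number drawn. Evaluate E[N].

769/90

E[N | stage 1] = (4+10+14)/3 = 28/3.
E[N | stage 2] = (1+5+10+12+14)/5 = 42/5.
E[N | stage 3] = (1+11+13)/3 = 25/3.
E[N] = (1/6)·(28/3) + (2/3)·(42/5) + (1/6)·(25/3) = 769/90.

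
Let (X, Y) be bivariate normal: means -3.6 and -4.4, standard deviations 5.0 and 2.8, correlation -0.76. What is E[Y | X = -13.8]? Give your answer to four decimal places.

-0.0589

For a bivariate normal, E[Y | X=x] = μ_Y + ρ·(σ_Y/σ_X)·(x − μ_X).
E[Y | X=-13.8] = -4.4 + (-0.76)·(2.8/5.0)·(-13.8 − (-3.6)) = -4.4 + (-0.4256)·(-10.2) = -0.0589.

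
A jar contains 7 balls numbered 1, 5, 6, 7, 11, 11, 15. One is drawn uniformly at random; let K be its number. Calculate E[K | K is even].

6

P(K is even) = 1/7.
Σ over the event: 6·1/7 = 6/7.
E[K | K is even] = (6/7) / (1/7) = 6.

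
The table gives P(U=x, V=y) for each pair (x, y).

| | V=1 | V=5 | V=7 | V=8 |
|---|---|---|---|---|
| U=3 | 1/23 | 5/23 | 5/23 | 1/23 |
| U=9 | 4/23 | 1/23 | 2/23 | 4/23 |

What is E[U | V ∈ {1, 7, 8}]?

P(V ∈ {1, 7, 8}) = 17/23.
Σ U·P over the event = 3·(1/23) + 3·(5/23) + 3·(1/23) + 9·(4/23) + 9·(2/23) + 9·(4/23) = 111/23.
E[U | V ∈ {1, 7, 8}] = (111/23) / (17/23) = 111/17.

111/17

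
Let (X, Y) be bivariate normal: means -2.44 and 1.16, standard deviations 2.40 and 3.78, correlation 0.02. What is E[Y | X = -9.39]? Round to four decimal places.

The regression of Y on X has slope ρ·σ_Y/σ_X and passes through (μ_X, μ_Y).
E[Y | X=-9.39] = 1.16 + (0.02)·(3.78/2.40)·(-9.39 − (-2.44)) = 1.16 + (0.0315)·(-6.95) = 0.9411.

0.9411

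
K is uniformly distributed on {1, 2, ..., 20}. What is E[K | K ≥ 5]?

P(K ≥ 5) = 4/5.
E[K | K ≥ 5] = (10) / (4/5) = 25/2.

25/2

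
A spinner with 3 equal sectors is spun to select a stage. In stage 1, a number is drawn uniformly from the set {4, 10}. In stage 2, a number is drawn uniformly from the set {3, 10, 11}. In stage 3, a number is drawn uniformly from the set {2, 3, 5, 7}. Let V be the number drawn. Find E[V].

77/12

E[V | stage 1] = (4+10)/2 = 7.
E[V | stage 2] = (3+10+11)/3 = 8.
E[V | stage 3] = (2+3+5+7)/4 = 17/4.
E[V] = (1/3)·(7) + (1/3)·(8) + (1/3)·(17/4) = 77/12.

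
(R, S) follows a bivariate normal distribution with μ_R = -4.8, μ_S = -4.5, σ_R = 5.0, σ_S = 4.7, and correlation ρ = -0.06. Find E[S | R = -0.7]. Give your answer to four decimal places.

E[S | R=x] = μ_S + ρ(σ_S/σ_R)(x − μ_R) for jointly normal variables.
E[S | R=-0.7] = -4.5 + (-0.06)·(4.7/5.0)·(-0.7 − (-4.8)) = -4.5 + (-0.0564)·(4.1) = -4.7312.

-4.7312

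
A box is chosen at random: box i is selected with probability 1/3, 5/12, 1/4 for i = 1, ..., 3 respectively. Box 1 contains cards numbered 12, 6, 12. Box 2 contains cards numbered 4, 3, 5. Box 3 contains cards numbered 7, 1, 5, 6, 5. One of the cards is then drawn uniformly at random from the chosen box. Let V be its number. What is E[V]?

E[V | box 1] = (12+6+12)/3 = 10.
E[V | box 2] = (4+3+5)/3 = 4.
E[V | box 3] = (7+1+5+6+5)/5 = 24/5.
By the law of total expectation,
E[V] = (1/3)·(10) + (5/12)·(4) + (1/4)·(24/5) = 31/5.

31/5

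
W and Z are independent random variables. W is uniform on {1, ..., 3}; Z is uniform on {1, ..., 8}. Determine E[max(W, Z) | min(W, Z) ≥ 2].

P(min(W, Z) ≥ 2) = 7/12.
Summing max(W,Z)·P(x,y) over outcomes with min(W, Z) ≥ 2 gives 71/24.
E[max(W, Z) | min(W, Z) ≥ 2] = (71/24) / (7/12) = 71/14.

71/14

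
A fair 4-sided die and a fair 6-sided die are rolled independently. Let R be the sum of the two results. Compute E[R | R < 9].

P(R < 9) = 7/8.
Σ over the event: 2·1/24 + 3·1/12 + 4·1/8 + 5·1/6 + 6·1/6 + 7·1/6 + 8·1/8 = 29/6.
E[R | R < 9] = (29/6) / (7/8) = 116/21.

116/21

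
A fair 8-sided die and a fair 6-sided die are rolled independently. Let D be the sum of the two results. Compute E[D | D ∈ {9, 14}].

P(D ∈ {9, 14}) = 7/48.
Σ over the event: 9·1/8 + 14·1/48 = 17/12.
E[D | D ∈ {9, 14}] = (17/12) / (7/48) = 68/7.

68/7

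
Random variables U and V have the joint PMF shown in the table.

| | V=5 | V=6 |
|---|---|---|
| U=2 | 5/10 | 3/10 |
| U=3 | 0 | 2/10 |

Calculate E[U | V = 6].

12/5

P(V = 6) = 1/2.
Σ U·P over the event = 2·(3/10) + 3·(2/10) = 6/5.
E[U | V = 6] = (6/5) / (1/2) = 12/5.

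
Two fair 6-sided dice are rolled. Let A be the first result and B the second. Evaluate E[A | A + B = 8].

4

Outcomes with A + B = 8: (2,6), (3,5), (4,4), (5,3), (6,2), each with probability 1/36.
E[A | A + B = 8] = (2 + 3 + 4 + 5 + 6) / 5 = 4.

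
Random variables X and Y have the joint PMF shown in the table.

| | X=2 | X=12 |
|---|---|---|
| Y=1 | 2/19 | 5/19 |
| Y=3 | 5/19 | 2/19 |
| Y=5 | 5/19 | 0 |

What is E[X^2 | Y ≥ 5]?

P(Y ≥ 5) = 5/19.
Σ X^2·P over the event = 4·(5/19) = 20/19.
E[X^2 | Y ≥ 5] = (20/19) / (5/19) = 4.

4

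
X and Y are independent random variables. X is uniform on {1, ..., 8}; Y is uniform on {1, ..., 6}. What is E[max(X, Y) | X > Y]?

P(X > Y) = 9/16.
Summing max(X,Y)·P(x,y) over outcomes with X > Y gives 10/3.
E[max(X, Y) | X > Y] = (10/3) / (9/16) = 160/27.

160/27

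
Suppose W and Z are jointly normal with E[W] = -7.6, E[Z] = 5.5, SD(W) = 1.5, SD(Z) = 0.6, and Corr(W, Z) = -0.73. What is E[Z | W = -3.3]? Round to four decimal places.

4.2444

E[Z | W=x] = μ_Z + ρ(σ_Z/σ_W)(x − μ_W) for jointly normal variables.
E[Z | W=-3.3] = 5.5 + (-0.73)·(0.6/1.5)·(-3.3 − (-7.6)) = 5.5 + (-0.292)·(4.3) = 4.2444.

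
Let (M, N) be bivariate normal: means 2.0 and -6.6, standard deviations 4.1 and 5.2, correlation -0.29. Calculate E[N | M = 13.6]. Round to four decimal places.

For a bivariate normal, E[N | M=x] = μ_N + ρ·(σ_N/σ_M)·(x − μ_M).
E[N | M=13.6] = -6.6 + (-0.29)·(5.2/4.1)·(13.6 − (2.0)) = -6.6 + (-0.3678)·(11.6) = -10.8665.

-10.8665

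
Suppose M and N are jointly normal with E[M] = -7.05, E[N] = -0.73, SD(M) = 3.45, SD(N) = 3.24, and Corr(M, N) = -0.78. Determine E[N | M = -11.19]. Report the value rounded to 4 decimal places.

2.3026

For a bivariate normal, E[N | M=x] = μ_N + ρ·(σ_N/σ_M)·(x − μ_M).
E[N | M=-11.19] = -0.73 + (-0.78)·(3.24/3.45)·(-11.19 − (-7.05)) = -0.73 + (-0.73252)·(-4.14) = 2.3026.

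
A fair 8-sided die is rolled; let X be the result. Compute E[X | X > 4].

13/2

Given X > 4, X is equally likely to be any of {5, 6, 7, 8}.
E[X | X > 4] = (5 + 6 + 7 + 8) / 4 = 13/2.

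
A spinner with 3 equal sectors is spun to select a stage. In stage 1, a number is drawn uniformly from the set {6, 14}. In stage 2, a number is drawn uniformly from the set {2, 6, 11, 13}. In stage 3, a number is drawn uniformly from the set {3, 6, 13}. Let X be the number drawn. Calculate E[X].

76/9

E[X | stage 1] = (6+14)/2 = 10.
E[X | stage 2] = (2+6+11+13)/4 = 8.
E[X | stage 3] = (3+6+13)/3 = 22/3.
E[X] = (1/3)·(10) + (1/3)·(8) + (1/3)·(22/3) = 76/9.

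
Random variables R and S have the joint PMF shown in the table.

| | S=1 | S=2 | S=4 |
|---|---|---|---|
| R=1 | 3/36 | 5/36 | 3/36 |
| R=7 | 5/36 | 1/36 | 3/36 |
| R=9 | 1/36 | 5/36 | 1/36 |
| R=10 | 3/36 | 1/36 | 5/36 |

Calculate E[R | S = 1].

P(S = 1) = 1/3.
Σ R·P over the event = 1·(3/36) + 7·(5/36) + 9·(1/36) + 10·(3/36) = 77/36.
E[R | S = 1] = (77/36) / (1/3) = 77/12.

77/12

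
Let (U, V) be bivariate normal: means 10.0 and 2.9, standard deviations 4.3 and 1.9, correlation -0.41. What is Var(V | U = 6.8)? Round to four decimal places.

Var(V | U=x) = (1 − ρ²)·σ_V².
Var(V | U=6.8) = (1.9)²·(1 − (-0.41)²) = 3.61·0.8319 = 3.0032.

3.0032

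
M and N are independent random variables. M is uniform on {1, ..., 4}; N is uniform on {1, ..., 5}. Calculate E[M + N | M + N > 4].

45/7

P(M + N > 4) = 7/10.
Summing (M+N)·P(x,y) over outcomes with M + N > 4 gives 9/2.
E[M + N | M + N > 4] = (9/2) / (7/10) = 45/7.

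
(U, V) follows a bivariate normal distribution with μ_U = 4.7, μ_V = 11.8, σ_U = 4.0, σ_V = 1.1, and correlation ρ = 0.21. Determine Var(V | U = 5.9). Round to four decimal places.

1.1566

Var(V | U=x) = (1 − ρ²)·σ_V².
Var(V | U=5.9) = (1.1)²·(1 − (0.21)²) = 1.21·0.9559 = 1.1566.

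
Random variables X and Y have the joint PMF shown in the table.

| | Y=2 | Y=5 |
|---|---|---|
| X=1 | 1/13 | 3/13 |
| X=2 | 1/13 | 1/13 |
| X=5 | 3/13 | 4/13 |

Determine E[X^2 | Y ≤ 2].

P(Y ≤ 2) = 5/13.
Σ X^2·P over the event = 1·(1/13) + 4·(1/13) + 25·(3/13) = 80/13.
E[X^2 | Y ≤ 2] = (80/13) / (5/13) = 16.

16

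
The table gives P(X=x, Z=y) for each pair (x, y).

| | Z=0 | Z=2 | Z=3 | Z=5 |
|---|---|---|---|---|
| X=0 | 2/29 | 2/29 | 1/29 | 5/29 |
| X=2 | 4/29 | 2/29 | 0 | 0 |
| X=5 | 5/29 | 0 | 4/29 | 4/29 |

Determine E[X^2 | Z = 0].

141/11

P(Z = 0) = 11/29.
Σ X^2·P over the event = 0·(2/29) + 4·(4/29) + 25·(5/29) = 141/29.
E[X^2 | Z = 0] = (141/29) / (11/29) = 141/11.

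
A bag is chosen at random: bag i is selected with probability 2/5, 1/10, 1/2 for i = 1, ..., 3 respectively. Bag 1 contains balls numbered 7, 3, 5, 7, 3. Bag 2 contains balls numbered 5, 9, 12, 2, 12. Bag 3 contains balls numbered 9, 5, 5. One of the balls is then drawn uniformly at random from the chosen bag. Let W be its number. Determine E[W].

179/30

E[W | bag 1] = (7+3+5+7+3)/5 = 5.
E[W | bag 2] = (5+9+12+2+12)/5 = 8.
E[W | bag 3] = (9+5+5)/3 = 19/3.
By the law of total expectation,
E[W] = (2/5)·(5) + (1/10)·(8) + (1/2)·(19/3) = 179/30.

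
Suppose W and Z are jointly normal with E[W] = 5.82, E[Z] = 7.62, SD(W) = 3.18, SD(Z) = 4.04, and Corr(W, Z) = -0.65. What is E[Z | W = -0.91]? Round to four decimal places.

E[Z | W=x] = μ_Z + ρ(σ_Z/σ_W)(x − μ_W) for jointly normal variables.
E[Z | W=-0.91] = 7.62 + (-0.65)·(4.04/3.18)·(-0.91 − (5.82)) = 7.62 + (-0.825786)·(-6.73) = 13.1775.

13.1775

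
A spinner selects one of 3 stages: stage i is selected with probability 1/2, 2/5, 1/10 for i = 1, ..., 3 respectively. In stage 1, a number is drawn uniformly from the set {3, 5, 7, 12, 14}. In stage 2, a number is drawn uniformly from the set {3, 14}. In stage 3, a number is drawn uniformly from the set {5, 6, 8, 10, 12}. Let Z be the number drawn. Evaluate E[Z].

E[Z | stage 1] = (3+5+7+12+14)/5 = 41/5.
E[Z | stage 2] = (3+14)/2 = 17/2.
E[Z | stage 3] = (5+6+8+10+12)/5 = 41/5.
By the law of total expectation,
E[Z] = (1/2)·(41/5) + (2/5)·(17/2) + (1/10)·(41/5) = 208/25.

208/25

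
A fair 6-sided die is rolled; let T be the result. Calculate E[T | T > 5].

Given T > 5, T is equally likely to be any of {6}.
E[T | T > 5] = (6) / 1 = 6.

6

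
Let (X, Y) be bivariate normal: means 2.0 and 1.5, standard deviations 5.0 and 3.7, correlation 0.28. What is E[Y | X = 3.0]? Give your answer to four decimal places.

1.7072

E[Y | X=x] = μ_Y + ρ(σ_Y/σ_X)(x − μ_X) for jointly normal variables.
E[Y | X=3.0] = 1.5 + (0.28)·(3.7/5.0)·(3.0 − (2.0)) = 1.5 + (0.2072)·(1) = 1.7072.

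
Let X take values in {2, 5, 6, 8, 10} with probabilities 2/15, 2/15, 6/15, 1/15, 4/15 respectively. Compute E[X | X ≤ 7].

P(X ≤ 7) = 2/3.
Σ over the event: 2·2/15 + 5·2/15 + 6·2/5 = 10/3.
E[X | X ≤ 7] = (10/3) / (2/3) = 5.

5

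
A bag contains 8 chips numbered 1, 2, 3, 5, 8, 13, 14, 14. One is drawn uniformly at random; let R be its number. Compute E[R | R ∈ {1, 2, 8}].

11/3

P(R ∈ {1, 2, 8}) = 3/8.
Σ over the event: 1·1/8 + 2·1/8 + 8·1/8 = 11/8.
E[R | R ∈ {1, 2, 8}] = (11/8) / (3/8) = 11/3.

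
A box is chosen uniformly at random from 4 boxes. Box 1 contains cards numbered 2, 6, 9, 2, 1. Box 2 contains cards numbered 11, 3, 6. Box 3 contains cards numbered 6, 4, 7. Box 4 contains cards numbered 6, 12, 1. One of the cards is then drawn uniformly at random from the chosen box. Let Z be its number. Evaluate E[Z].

E[Z | box 1] = (2+6+9+2+1)/5 = 4.
E[Z | box 2] = (11+3+6)/3 = 20/3.
E[Z | box 3] = (6+4+7)/3 = 17/3.
E[Z | box 4] = (6+12+1)/3 = 19/3.
By the law of total expectation,
E[Z] = (1/4)·(4) + (1/4)·(20/3) + (1/4)·(17/3) + (1/4)·(19/3) = 17/3.

17/3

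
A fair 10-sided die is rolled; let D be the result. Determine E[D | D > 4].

15/2

Given D > 4, D is equally likely to be any of {5, 6, 7, 8, 9, 10}.
E[D | D > 4] = (5 + 6 + 7 + 8 + 9 + 10) / 6 = 15/2.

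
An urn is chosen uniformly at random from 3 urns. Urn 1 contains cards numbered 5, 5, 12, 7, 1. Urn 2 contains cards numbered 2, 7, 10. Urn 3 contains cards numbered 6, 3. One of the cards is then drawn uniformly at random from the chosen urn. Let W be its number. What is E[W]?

101/18

E[W | urn 1] = (5+5+12+7+1)/5 = 6.
E[W | urn 2] = (2+7+10)/3 = 19/3.
E[W | urn 3] = (6+3)/2 = 9/2.
E[W] = (1/3)·(6) + (1/3)·(19/3) + (1/3)·(9/2) = 101/18.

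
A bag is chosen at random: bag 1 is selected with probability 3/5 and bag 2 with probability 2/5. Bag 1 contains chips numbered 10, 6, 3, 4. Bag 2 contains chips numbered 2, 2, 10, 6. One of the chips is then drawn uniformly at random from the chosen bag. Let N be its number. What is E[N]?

E[N | bag 1] = (10+6+3+4)/4 = 23/4.
E[N | bag 2] = (2+2+10+6)/4 = 5.
By the law of total expectation,
E[N] = (3/5)·(23/4) + (2/5)·(5) = 109/20.

109/20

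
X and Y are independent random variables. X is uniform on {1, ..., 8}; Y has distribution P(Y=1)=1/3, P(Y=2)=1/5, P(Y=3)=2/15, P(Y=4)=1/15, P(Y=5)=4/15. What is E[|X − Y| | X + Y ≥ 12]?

8/3

P(X + Y ≥ 12) = 3/40.
Summing |X−Y|·P(x,y) over outcomes with X + Y ≥ 12 gives 1/5.
E[|X − Y| | X + Y ≥ 12] = (1/5) / (3/40) = 8/3.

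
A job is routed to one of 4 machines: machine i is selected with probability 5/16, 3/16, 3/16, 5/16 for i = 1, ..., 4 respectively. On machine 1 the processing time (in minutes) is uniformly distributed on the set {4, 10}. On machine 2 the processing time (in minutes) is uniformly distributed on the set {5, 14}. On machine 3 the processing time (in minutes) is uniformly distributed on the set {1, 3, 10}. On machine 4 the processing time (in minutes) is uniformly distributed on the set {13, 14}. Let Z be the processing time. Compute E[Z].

145/16

E[Z | machine 1] = (4+10)/2 = 7.
E[Z | machine 2] = (5+14)/2 = 19/2.
E[Z | machine 3] = (1+3+10)/3 = 14/3.
E[Z | machine 4] = (13+14)/2 = 27/2.
By the law of total expectation,
E[Z] = (5/16)·(7) + (3/16)·(19/2) + (3/16)·(14/3) + (5/16)·(27/2) = 145/16.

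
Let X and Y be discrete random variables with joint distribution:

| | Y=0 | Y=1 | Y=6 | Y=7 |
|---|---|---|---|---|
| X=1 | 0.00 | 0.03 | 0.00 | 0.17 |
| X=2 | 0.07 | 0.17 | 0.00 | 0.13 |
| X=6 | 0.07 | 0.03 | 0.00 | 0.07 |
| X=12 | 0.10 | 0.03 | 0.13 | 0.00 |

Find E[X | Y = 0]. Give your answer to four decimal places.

P(Y = 0) = 0.24.
Σ X·P over the event = 2·(0.07) + 6·(0.07) + 12·(0.10) = 1.76.
E[X | Y = 0] = (1.76) / (0.24) = 7.3333.

7.3333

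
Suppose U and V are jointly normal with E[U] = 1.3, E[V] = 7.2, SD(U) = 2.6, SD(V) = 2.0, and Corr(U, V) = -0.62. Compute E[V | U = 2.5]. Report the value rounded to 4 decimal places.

6.6277

For a bivariate normal, E[V | U=x] = μ_V + ρ·(σ_V/σ_U)·(x − μ_U).
E[V | U=2.5] = 7.2 + (-0.62)·(2.0/2.6)·(2.5 − (1.3)) = 7.2 + (-0.47692)·(1.2) = 6.6277.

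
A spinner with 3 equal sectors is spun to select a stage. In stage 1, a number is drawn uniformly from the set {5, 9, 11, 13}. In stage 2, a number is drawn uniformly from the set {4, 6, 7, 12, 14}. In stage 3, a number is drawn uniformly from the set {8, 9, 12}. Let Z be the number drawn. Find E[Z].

E[Z | stage 1] = (5+9+11+13)/4 = 19/2.
E[Z | stage 2] = (4+6+7+12+14)/5 = 43/5.
E[Z | stage 3] = (8+9+12)/3 = 29/3.
E[Z] = (1/3)·(19/2) + (1/3)·(43/5) + (1/3)·(29/3) = 833/90.

833/90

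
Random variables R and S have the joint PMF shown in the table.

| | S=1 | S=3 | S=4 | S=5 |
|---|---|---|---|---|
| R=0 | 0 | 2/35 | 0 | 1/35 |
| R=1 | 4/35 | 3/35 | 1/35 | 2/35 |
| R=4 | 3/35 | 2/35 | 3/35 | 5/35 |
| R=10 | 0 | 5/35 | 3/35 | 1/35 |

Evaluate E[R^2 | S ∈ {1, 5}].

P(S ∈ {1, 5}) = 16/35.
Σ R^2·P over the event = 0·(1/35) + 1·(4/35) + 1·(2/35) + 16·(3/35) + 16·(5/35) + 100·(1/35) = 234/35.
E[R^2 | S ∈ {1, 5}] = (234/35) / (16/35) = 117/8.

117/8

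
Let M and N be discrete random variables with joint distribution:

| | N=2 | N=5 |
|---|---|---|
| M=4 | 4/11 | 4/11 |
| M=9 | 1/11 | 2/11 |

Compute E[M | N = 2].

5

P(N = 2) = 5/11.
Summing M·P(M=x,N=y) over the conditioning event gives 25/11.
E[M | N = 2] = (25/11) / (5/11) = 5.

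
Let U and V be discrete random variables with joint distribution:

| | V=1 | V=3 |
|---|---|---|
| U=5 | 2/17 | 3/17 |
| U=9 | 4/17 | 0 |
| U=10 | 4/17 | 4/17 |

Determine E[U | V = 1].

P(V = 1) = 10/17.
Σ U·P over the event = 5·(2/17) + 9·(4/17) + 10·(4/17) = 86/17.
E[U | V = 1] = (86/17) / (10/17) = 43/5.

43/5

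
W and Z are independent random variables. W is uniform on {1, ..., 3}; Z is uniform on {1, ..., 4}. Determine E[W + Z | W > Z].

Outcomes with W > Z: (2,1), (3,1), (3,2), each with probability 1/12.
E[W + Z | W > Z] = (3 + 4 + 5) / 3 = 4.

4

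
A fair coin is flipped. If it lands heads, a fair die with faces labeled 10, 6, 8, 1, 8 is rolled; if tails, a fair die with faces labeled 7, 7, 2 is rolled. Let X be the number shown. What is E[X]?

179/30

E[X | heads] = (10+6+8+1+8)/5 = 33/5.
E[X | tails] = (7+7+2)/3 = 16/3.
By the law of total expectation,
E[X] = (1/2)·(33/5) + (1/2)·(16/3) = 179/30.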